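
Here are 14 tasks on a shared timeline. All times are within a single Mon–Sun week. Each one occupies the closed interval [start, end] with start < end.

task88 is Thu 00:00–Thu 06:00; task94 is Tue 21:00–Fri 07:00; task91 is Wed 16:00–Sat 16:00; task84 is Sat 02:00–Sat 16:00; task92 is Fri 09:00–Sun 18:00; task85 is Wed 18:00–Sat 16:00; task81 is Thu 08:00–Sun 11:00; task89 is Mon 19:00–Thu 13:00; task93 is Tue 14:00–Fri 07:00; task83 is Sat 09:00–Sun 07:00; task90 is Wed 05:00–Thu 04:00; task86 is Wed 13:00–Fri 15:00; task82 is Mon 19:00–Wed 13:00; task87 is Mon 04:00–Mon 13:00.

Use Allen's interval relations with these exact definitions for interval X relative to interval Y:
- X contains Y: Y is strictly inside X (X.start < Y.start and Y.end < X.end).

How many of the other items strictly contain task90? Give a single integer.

3

Target task90 = [Wed 05:00, Thu 04:00].
task81 [Thu 08:00, Sun 11:00] → after → no.
task82 [Mon 19:00, Wed 13:00] → overlaps → no.
task83 [Sat 09:00, Sun 07:00] → after → no.
task84 [Sat 02:00, Sat 16:00] → after → no.
task85 [Wed 18:00, Sat 16:00] → overlapped-by → no.
task86 [Wed 13:00, Fri 15:00] → overlapped-by → no.
task87 [Mon 04:00, Mon 13:00] → before → no.
task88 [Thu 00:00, Thu 06:00] → overlapped-by → no.
task89 [Mon 19:00, Thu 13:00] → contains → counts.
task91 [Wed 16:00, Sat 16:00] → overlapped-by → no.
task92 [Fri 09:00, Sun 18:00] → after → no.
task93 [Tue 14:00, Fri 07:00] → contains → counts.
task94 [Tue 21:00, Fri 07:00] → contains → counts.
Total: 3.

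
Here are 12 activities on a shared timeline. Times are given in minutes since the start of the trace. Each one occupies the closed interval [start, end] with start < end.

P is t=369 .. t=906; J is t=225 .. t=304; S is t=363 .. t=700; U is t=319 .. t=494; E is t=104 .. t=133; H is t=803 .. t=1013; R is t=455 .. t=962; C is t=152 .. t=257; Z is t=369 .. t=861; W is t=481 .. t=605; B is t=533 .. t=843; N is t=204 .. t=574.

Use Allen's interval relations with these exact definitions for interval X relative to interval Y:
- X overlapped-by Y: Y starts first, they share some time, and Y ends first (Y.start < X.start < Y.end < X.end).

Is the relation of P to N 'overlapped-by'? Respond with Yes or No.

P = [t=369, t=906], N = [t=204, t=574].
Actual relation of P to N: overlapped-by.
Asked whether 'overlapped-by' holds → Yes.

Yes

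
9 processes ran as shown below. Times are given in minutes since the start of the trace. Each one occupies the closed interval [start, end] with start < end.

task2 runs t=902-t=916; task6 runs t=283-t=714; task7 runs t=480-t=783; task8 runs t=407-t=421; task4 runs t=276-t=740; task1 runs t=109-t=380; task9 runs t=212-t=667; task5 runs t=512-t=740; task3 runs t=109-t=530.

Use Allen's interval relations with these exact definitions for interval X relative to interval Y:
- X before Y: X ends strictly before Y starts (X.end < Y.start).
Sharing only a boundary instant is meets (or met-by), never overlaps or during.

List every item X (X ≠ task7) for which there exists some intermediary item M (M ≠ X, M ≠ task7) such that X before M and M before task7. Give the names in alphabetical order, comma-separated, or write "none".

task1

Target task7 = [t=480, t=783].
Intermediaries M with M before task7: task1, task8.
Via task1 — items with X before task1: none.
Via task8 — items with X before task8: task1.
Union: task1.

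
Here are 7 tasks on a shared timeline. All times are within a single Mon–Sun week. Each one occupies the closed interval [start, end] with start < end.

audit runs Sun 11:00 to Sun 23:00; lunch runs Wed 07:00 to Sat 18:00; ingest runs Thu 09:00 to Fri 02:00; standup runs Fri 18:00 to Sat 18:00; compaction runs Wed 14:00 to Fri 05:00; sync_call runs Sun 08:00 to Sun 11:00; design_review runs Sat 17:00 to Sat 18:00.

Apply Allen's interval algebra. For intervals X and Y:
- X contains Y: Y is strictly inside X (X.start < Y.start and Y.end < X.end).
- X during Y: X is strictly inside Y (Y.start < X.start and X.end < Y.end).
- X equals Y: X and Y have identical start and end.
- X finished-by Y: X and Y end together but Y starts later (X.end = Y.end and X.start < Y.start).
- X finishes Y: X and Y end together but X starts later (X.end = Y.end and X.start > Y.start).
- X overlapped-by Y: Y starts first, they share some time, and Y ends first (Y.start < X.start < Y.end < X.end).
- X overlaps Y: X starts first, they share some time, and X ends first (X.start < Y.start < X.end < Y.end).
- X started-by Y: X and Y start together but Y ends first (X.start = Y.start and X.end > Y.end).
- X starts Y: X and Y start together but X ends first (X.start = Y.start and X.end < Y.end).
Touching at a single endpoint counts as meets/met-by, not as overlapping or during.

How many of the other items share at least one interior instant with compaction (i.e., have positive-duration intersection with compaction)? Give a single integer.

2

Target compaction = [Wed 14:00, Fri 05:00].
audit [Sun 11:00, Sun 23:00] → after → no.
design_review [Sat 17:00, Sat 18:00] → after → no.
ingest [Thu 09:00, Fri 02:00] → during → counts.
lunch [Wed 07:00, Sat 18:00] → contains → counts.
standup [Fri 18:00, Sat 18:00] → after → no.
sync_call [Sun 08:00, Sun 11:00] → after → no.
Total: 2.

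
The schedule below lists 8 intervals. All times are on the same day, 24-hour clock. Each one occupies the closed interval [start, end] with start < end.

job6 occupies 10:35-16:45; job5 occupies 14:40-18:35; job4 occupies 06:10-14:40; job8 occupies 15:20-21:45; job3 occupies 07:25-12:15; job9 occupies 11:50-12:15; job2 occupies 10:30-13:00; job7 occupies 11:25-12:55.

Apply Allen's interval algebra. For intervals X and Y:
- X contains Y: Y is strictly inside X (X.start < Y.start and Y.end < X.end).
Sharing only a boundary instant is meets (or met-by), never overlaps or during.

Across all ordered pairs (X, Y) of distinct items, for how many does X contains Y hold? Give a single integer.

Checking all 56 ordered pairs for relation 'contains'; matching pairs in alphabetical order:
(job2, job7): job2 contains job7 ✓
(job2, job9): job2 contains job9 ✓
(job4, job2): job4 contains job2 ✓
(job4, job3): job4 contains job3 ✓
(job4, job7): job4 contains job7 ✓
(job4, job9): job4 contains job9 ✓
(job6, job7): job6 contains job7 ✓
(job6, job9): job6 contains job9 ✓
(job7, job9): job7 contains job9 ✓
Count: 9.

9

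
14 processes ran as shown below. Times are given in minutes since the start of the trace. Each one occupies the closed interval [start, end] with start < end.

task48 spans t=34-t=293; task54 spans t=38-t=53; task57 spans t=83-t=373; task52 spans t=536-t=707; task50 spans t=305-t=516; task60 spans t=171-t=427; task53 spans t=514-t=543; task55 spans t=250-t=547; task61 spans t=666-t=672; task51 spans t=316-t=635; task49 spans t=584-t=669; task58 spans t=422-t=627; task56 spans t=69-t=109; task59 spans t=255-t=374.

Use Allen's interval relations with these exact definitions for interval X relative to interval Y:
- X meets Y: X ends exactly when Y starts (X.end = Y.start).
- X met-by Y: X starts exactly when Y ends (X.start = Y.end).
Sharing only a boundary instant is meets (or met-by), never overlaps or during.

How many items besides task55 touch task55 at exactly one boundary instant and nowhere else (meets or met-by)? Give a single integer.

0

Target task55 = [t=250, t=547].
task48 [t=34, t=293] → overlaps → no.
task49 [t=584, t=669] → after → no.
task50 [t=305, t=516] → during → no.
task51 [t=316, t=635] → overlapped-by → no.
task52 [t=536, t=707] → overlapped-by → no.
task53 [t=514, t=543] → during → no.
task54 [t=38, t=53] → before → no.
task56 [t=69, t=109] → before → no.
task57 [t=83, t=373] → overlaps → no.
task58 [t=422, t=627] → overlapped-by → no.
task59 [t=255, t=374] → during → no.
task60 [t=171, t=427] → overlaps → no.
task61 [t=666, t=672] → after → no.
Total: 0.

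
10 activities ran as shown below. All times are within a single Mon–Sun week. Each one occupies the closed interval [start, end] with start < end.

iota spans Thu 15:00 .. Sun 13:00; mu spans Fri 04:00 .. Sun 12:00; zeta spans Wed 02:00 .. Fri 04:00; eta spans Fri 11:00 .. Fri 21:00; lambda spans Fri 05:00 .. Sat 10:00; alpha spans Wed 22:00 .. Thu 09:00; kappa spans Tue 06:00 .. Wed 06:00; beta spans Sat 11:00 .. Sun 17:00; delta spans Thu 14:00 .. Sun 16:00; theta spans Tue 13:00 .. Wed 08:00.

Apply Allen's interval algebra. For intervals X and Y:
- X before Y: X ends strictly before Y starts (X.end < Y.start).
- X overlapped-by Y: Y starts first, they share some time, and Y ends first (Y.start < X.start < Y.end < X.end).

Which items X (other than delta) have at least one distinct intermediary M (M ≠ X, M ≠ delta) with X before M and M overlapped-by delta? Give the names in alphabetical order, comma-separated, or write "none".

Target delta = [Thu 14:00, Sun 16:00].
Intermediaries M with M overlapped-by delta: beta.
Via beta — items with X before beta: alpha, eta, kappa, lambda, theta, zeta.
Union: alpha, eta, kappa, lambda, theta, zeta.

alpha, eta, kappa, lambda, theta, zeta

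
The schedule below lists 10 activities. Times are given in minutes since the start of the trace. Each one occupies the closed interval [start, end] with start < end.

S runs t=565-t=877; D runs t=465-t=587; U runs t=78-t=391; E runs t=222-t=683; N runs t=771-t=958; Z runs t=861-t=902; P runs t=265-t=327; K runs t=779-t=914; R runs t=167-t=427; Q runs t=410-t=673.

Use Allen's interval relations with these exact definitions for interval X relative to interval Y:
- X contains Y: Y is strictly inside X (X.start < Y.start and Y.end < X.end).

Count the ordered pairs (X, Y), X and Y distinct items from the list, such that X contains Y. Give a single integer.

Checking all 90 ordered pairs for relation 'contains'; matching pairs in alphabetical order:
(E, D): E contains D ✓
(E, P): E contains P ✓
(E, Q): E contains Q ✓
(K, Z): K contains Z ✓
(N, K): N contains K ✓
(N, Z): N contains Z ✓
(Q, D): Q contains D ✓
(R, P): R contains P ✓
(U, P): U contains P ✓
Count: 9.

9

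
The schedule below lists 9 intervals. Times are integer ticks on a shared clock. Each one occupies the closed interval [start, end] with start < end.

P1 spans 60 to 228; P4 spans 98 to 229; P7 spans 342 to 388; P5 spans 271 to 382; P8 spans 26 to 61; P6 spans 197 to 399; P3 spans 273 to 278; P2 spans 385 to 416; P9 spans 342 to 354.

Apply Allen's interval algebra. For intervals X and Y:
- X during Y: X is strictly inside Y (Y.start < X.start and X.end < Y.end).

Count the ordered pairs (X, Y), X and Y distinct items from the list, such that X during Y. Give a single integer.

6

Checking all 72 ordered pairs for relation 'during'; matching pairs in alphabetical order:
(P3, P5): P3 during P5 ✓
(P3, P6): P3 during P6 ✓
(P5, P6): P5 during P6 ✓
(P7, P6): P7 during P6 ✓
(P9, P5): P9 during P5 ✓
(P9, P6): P9 during P6 ✓
Count: 6.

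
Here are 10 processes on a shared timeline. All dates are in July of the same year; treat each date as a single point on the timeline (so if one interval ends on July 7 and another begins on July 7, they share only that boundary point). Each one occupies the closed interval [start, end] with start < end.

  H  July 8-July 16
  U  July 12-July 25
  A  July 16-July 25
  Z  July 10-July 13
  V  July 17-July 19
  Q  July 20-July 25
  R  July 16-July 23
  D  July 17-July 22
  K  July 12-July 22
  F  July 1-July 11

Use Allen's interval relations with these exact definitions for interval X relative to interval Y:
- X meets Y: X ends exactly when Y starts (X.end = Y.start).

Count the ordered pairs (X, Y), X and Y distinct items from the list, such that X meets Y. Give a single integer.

2

Checking all 90 ordered pairs for relation 'meets'; matching pairs in alphabetical order:
(H, A): H meets A ✓
(H, R): H meets R ✓
Count: 2.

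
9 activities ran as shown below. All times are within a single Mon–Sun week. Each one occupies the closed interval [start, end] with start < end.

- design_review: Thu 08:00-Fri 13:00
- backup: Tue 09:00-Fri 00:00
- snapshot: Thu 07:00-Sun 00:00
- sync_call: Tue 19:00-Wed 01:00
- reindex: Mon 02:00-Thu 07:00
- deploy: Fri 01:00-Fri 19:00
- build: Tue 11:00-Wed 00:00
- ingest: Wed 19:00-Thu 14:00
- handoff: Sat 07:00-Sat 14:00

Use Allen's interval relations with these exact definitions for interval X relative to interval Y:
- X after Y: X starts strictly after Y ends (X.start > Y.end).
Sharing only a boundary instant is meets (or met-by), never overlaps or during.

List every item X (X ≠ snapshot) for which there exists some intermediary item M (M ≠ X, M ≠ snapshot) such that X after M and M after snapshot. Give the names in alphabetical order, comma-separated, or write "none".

Target snapshot = [Thu 07:00, Sun 00:00].
Intermediaries M with M after snapshot: none.
Union: none.

none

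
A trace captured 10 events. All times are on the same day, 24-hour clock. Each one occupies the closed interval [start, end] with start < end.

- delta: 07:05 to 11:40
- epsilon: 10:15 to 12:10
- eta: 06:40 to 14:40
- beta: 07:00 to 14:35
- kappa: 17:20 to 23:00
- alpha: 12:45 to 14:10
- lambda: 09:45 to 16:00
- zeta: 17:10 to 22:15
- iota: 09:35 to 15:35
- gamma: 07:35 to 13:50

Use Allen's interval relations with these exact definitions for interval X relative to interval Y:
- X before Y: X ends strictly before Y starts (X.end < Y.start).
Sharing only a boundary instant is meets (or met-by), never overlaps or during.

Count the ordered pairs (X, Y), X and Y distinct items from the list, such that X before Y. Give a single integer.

18

Checking all 90 ordered pairs for relation 'before'; matching pairs in alphabetical order:
(alpha, kappa): alpha before kappa ✓
(alpha, zeta): alpha before zeta ✓
(beta, kappa): beta before kappa ✓
(beta, zeta): beta before zeta ✓
(delta, alpha): delta before alpha ✓
(delta, kappa): delta before kappa ✓
(delta, zeta): delta before zeta ✓
(epsilon, alpha): epsilon before alpha ✓
(epsilon, kappa): epsilon before kappa ✓
(epsilon, zeta): epsilon before zeta ✓
(eta, kappa): eta before kappa ✓
(eta, zeta): eta before zeta ✓
(gamma, kappa): gamma before kappa ✓
(gamma, zeta): gamma before zeta ✓
(iota, kappa): iota before kappa ✓
(iota, zeta): iota before zeta ✓
(lambda, kappa): lambda before kappa ✓
(lambda, zeta): lambda before zeta ✓
Count: 18.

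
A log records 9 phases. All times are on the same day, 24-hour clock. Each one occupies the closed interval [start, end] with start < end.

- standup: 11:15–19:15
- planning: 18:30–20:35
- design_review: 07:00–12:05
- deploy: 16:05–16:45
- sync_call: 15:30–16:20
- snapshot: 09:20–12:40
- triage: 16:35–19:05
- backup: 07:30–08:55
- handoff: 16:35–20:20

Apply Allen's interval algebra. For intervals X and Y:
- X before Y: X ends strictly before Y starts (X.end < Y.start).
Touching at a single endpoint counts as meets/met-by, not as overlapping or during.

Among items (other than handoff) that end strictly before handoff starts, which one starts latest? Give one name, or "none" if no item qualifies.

Target handoff = [16:35, 20:20].
backup [07:30, 08:55] → before → candidate.
deploy [16:05, 16:45] → overlaps → excluded.
design_review [07:00, 12:05] → before → candidate.
planning [18:30, 20:35] → overlapped-by → excluded.
snapshot [09:20, 12:40] → before → candidate.
standup [11:15, 19:15] → overlaps → excluded.
sync_call [15:30, 16:20] → before → candidate.
triage [16:35, 19:05] → starts → excluded.
Among candidates, latest start is 15:30 → sync_call.

sync_call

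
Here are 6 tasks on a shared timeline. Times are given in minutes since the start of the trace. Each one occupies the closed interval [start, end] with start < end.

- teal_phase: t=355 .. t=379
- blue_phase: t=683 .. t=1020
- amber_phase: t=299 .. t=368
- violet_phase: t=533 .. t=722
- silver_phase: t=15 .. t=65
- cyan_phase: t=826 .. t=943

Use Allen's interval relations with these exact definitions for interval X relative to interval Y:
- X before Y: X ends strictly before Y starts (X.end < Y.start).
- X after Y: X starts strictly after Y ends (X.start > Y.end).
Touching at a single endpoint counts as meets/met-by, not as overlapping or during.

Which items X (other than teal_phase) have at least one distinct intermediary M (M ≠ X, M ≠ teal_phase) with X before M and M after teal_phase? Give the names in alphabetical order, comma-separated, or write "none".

Target teal_phase = [t=355, t=379].
Intermediaries M with M after teal_phase: blue_phase, cyan_phase, violet_phase.
Via blue_phase — items with X before blue_phase: amber_phase, silver_phase.
Via cyan_phase — items with X before cyan_phase: amber_phase, silver_phase, violet_phase.
Via violet_phase — items with X before violet_phase: amber_phase, silver_phase.
Union: amber_phase, silver_phase, violet_phase.

amber_phase, silver_phase, violet_phase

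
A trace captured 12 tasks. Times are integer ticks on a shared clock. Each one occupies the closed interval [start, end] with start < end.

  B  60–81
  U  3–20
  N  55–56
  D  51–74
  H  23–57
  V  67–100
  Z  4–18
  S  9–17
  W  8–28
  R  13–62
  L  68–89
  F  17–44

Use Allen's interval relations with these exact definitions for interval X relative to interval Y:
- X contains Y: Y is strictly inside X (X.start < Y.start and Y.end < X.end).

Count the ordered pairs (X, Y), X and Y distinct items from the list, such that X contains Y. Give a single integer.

Checking all 132 ordered pairs for relation 'contains'; matching pairs in alphabetical order:
(D, N): D contains N ✓
(H, N): H contains N ✓
(R, F): R contains F ✓
(R, H): R contains H ✓
(R, N): R contains N ✓
(U, S): U contains S ✓
(U, Z): U contains Z ✓
(V, L): V contains L ✓
(W, S): W contains S ✓
(Z, S): Z contains S ✓
Count: 10.

10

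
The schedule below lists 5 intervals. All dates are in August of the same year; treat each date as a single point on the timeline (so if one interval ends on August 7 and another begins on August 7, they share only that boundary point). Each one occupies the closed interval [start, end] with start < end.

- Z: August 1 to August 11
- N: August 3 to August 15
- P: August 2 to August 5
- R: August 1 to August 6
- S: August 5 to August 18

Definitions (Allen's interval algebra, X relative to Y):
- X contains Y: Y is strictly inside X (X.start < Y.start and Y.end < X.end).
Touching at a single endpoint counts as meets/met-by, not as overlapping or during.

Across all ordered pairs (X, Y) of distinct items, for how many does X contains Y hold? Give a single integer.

Checking all 20 ordered pairs for relation 'contains'; matching pairs in alphabetical order:
(R, P): R contains P ✓
(Z, P): Z contains P ✓
Count: 2.

2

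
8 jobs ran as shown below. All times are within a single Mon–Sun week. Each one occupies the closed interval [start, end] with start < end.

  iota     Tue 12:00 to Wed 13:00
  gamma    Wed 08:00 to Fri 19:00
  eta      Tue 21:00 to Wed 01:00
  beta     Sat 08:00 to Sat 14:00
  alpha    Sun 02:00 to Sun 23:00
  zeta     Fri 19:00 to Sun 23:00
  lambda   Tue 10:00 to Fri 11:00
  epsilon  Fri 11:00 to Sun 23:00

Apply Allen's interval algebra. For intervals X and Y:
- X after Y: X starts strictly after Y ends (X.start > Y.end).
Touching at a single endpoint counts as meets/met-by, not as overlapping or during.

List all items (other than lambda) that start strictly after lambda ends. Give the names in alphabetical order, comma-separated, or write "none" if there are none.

alpha, beta, zeta

Target lambda = [Tue 10:00, Fri 11:00].
alpha [Sun 02:00, Sun 23:00] → after → yes.
beta [Sat 08:00, Sat 14:00] → after → yes.
epsilon [Fri 11:00, Sun 23:00] → met-by → no.
eta [Tue 21:00, Wed 01:00] → during → no.
gamma [Wed 08:00, Fri 19:00] → overlapped-by → no.
iota [Tue 12:00, Wed 13:00] → during → no.
zeta [Fri 19:00, Sun 23:00] → after → yes.
Result: alpha, beta, zeta.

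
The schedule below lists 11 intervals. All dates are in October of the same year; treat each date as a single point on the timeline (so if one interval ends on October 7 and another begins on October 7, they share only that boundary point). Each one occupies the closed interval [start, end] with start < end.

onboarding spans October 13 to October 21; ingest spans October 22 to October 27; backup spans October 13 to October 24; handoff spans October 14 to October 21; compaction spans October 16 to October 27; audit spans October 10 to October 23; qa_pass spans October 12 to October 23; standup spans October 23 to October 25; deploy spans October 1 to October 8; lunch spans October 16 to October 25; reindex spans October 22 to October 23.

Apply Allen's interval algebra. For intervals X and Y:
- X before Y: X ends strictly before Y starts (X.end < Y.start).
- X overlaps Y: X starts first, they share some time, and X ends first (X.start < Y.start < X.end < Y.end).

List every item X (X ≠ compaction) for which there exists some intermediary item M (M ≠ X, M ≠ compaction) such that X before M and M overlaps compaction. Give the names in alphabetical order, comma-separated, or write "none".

Target compaction = [October 16, October 27].
Intermediaries M with M overlaps compaction: audit, backup, handoff, onboarding, qa_pass.
Via audit — items with X before audit: deploy.
Via backup — items with X before backup: deploy.
Via handoff — items with X before handoff: deploy.
Via onboarding — items with X before onboarding: deploy.
Via qa_pass — items with X before qa_pass: deploy.
Union: deploy.

deploy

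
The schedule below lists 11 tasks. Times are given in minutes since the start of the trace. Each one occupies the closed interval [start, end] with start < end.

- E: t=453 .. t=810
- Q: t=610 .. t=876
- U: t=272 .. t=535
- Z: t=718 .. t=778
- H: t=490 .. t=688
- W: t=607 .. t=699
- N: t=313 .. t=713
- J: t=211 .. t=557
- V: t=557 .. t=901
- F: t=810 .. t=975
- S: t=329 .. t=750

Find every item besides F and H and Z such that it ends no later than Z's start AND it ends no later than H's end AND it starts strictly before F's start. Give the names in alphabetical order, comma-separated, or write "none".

Conditions: its end is no later than Z's start (X.end <= t=718) AND its end is no later than H's end (X.end <= t=688) AND its start is strictly before F's start (X.start < t=810).
E: end t=810 <= t=718? ✗; end t=810 <= t=688? ✗; start t=453 < t=810? ✓ → no.
J: end t=557 <= t=718? ✓; end t=557 <= t=688? ✓; start t=211 < t=810? ✓ → yes.
N: end t=713 <= t=718? ✓; end t=713 <= t=688? ✗; start t=313 < t=810? ✓ → no.
Q: end t=876 <= t=718? ✗; end t=876 <= t=688? ✗; start t=610 < t=810? ✓ → no.
S: end t=750 <= t=718? ✗; end t=750 <= t=688? ✗; start t=329 < t=810? ✓ → no.
U: end t=535 <= t=718? ✓; end t=535 <= t=688? ✓; start t=272 < t=810? ✓ → yes.
V: end t=901 <= t=718? ✗; end t=901 <= t=688? ✗; start t=557 < t=810? ✓ → no.
W: end t=699 <= t=718? ✓; end t=699 <= t=688? ✗; start t=607 < t=810? ✓ → no.
Result: J, U.

J, U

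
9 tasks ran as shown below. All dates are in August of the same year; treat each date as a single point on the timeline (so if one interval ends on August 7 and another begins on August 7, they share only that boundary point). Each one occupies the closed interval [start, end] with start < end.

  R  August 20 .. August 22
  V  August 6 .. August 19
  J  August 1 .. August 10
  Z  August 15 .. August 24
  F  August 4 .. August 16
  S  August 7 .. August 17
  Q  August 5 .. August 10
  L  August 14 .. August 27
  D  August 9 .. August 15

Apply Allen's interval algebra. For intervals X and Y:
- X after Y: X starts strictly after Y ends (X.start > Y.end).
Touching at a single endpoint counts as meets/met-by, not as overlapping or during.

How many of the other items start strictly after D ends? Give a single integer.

Target D = [August 9, August 15].
F [August 4, August 16] → contains → no.
J [August 1, August 10] → overlaps → no.
L [August 14, August 27] → overlapped-by → no.
Q [August 5, August 10] → overlaps → no.
R [August 20, August 22] → after → counts.
S [August 7, August 17] → contains → no.
V [August 6, August 19] → contains → no.
Z [August 15, August 24] → met-by → no.
Total: 1.

1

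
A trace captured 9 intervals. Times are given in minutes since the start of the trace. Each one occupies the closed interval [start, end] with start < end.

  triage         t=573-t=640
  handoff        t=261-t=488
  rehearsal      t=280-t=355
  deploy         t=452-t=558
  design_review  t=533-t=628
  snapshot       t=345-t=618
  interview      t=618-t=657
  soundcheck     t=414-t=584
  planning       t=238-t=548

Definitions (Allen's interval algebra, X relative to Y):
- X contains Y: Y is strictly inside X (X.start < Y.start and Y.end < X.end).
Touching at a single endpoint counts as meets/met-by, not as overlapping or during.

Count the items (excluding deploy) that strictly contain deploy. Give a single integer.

Target deploy = [t=452, t=558].
design_review [t=533, t=628] → overlapped-by → no.
handoff [t=261, t=488] → overlaps → no.
interview [t=618, t=657] → after → no.
planning [t=238, t=548] → overlaps → no.
rehearsal [t=280, t=355] → before → no.
snapshot [t=345, t=618] → contains → counts.
soundcheck [t=414, t=584] → contains → counts.
triage [t=573, t=640] → after → no.
Total: 2.

2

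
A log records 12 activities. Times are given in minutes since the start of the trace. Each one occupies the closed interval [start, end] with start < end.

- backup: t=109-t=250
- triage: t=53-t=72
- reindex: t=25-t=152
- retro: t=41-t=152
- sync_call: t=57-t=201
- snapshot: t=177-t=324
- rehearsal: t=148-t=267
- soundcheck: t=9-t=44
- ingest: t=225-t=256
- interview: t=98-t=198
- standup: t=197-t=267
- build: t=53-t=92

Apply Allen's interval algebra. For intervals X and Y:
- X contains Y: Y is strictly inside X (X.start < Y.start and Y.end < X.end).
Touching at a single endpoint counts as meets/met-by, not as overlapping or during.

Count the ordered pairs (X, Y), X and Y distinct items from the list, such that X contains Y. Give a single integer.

Checking all 132 ordered pairs for relation 'contains'; matching pairs in alphabetical order:
(rehearsal, ingest): rehearsal contains ingest ✓
(reindex, build): reindex contains build ✓
(reindex, triage): reindex contains triage ✓
(retro, build): retro contains build ✓
(retro, triage): retro contains triage ✓
(snapshot, ingest): snapshot contains ingest ✓
(snapshot, standup): snapshot contains standup ✓
(standup, ingest): standup contains ingest ✓
(sync_call, interview): sync_call contains interview ✓
Count: 9.

9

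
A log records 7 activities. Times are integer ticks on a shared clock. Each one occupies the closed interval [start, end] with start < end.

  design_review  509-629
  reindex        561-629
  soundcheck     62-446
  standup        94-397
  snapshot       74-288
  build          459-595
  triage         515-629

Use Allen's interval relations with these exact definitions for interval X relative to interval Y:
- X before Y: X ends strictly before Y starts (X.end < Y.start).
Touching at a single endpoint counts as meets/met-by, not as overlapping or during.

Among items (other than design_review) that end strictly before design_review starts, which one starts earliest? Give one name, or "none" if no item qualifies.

soundcheck

Target design_review = [509, 629].
build [459, 595] → overlaps → excluded.
reindex [561, 629] → finishes → excluded.
snapshot [74, 288] → before → candidate.
soundcheck [62, 446] → before → candidate.
standup [94, 397] → before → candidate.
triage [515, 629] → finishes → excluded.
Among candidates, earliest start is 62 → soundcheck.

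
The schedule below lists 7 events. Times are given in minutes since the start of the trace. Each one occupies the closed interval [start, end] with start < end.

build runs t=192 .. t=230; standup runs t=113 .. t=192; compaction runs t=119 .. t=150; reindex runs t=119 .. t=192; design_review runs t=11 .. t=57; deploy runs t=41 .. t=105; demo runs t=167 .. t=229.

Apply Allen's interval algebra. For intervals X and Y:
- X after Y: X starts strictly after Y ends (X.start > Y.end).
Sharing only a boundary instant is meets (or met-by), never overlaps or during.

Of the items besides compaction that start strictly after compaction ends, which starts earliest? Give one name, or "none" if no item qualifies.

demo

Target compaction = [t=119, t=150].
build [t=192, t=230] → after → candidate.
demo [t=167, t=229] → after → candidate.
deploy [t=41, t=105] → before → excluded.
design_review [t=11, t=57] → before → excluded.
reindex [t=119, t=192] → started-by → excluded.
standup [t=113, t=192] → contains → excluded.
Among candidates, earliest start is t=167 → demo.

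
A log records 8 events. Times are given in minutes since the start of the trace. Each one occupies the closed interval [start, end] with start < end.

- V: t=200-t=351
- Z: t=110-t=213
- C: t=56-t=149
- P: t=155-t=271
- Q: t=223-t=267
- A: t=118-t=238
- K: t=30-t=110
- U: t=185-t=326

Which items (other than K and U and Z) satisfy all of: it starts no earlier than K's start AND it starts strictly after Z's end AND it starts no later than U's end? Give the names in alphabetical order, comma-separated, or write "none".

Conditions: its start is no earlier than K's start (X.start >= t=30) AND its start is strictly after Z's end (X.start > t=213) AND its start is no later than U's end (X.start <= t=326).
A: start t=118 >= t=30? ✓; start t=118 > t=213? ✗; start t=118 <= t=326? ✓ → no.
C: start t=56 >= t=30? ✓; start t=56 > t=213? ✗; start t=56 <= t=326? ✓ → no.
P: start t=155 >= t=30? ✓; start t=155 > t=213? ✗; start t=155 <= t=326? ✓ → no.
Q: start t=223 >= t=30? ✓; start t=223 > t=213? ✓; start t=223 <= t=326? ✓ → yes.
V: start t=200 >= t=30? ✓; start t=200 > t=213? ✗; start t=200 <= t=326? ✓ → no.
Result: Q.

Q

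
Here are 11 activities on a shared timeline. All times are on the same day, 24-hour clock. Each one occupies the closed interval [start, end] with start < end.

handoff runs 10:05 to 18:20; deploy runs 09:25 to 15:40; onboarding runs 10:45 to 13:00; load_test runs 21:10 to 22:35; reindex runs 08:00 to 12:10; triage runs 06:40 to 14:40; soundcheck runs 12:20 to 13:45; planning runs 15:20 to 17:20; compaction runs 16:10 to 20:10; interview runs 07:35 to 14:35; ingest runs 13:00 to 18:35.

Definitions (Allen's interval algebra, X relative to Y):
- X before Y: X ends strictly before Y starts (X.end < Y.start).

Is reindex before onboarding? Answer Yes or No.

reindex = [08:00, 12:10], onboarding = [10:45, 13:00].
Actual relation of reindex to onboarding: overlaps.
Asked whether 'before' holds → No.

No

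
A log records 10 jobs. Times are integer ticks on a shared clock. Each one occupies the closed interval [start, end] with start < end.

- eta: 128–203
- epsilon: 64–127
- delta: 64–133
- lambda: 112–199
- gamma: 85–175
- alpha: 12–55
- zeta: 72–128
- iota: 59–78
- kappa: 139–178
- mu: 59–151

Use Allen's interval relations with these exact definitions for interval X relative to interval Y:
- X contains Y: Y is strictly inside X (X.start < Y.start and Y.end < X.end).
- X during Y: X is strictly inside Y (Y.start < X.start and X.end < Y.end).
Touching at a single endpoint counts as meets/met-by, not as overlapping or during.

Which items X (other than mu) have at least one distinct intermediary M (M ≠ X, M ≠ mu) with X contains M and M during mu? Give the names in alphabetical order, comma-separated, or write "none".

delta

Target mu = [59, 151].
Intermediaries M with M during mu: delta, epsilon, zeta.
Via delta — items with X contains delta: none.
Via epsilon — items with X contains epsilon: none.
Via zeta — items with X contains zeta: delta.
Union: delta.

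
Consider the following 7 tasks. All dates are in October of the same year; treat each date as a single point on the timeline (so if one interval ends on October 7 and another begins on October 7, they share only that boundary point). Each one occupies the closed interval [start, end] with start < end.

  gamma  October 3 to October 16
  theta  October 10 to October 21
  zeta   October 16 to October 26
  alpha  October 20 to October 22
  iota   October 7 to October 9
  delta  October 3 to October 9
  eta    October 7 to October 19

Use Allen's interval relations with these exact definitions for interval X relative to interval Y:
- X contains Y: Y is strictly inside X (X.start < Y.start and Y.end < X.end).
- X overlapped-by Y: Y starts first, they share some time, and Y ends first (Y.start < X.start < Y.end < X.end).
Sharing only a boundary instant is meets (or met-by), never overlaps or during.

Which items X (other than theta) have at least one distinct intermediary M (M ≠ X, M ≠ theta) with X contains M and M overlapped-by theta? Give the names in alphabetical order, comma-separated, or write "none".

zeta

Target theta = [October 10, October 21].
Intermediaries M with M overlapped-by theta: alpha, zeta.
Via alpha — items with X contains alpha: zeta.
Via zeta — items with X contains zeta: none.
Union: zeta.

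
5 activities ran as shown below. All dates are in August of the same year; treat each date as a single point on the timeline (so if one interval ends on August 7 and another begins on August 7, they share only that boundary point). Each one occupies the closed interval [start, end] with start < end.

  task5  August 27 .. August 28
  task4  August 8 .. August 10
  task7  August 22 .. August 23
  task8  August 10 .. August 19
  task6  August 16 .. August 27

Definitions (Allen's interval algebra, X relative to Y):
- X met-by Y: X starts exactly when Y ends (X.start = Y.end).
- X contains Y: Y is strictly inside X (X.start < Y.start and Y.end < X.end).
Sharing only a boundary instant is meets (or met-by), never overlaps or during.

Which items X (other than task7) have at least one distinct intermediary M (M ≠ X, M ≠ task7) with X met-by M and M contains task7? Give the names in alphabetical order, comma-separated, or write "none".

Target task7 = [August 22, August 23].
Intermediaries M with M contains task7: task6.
Via task6 — items with X met-by task6: task5.
Union: task5.

task5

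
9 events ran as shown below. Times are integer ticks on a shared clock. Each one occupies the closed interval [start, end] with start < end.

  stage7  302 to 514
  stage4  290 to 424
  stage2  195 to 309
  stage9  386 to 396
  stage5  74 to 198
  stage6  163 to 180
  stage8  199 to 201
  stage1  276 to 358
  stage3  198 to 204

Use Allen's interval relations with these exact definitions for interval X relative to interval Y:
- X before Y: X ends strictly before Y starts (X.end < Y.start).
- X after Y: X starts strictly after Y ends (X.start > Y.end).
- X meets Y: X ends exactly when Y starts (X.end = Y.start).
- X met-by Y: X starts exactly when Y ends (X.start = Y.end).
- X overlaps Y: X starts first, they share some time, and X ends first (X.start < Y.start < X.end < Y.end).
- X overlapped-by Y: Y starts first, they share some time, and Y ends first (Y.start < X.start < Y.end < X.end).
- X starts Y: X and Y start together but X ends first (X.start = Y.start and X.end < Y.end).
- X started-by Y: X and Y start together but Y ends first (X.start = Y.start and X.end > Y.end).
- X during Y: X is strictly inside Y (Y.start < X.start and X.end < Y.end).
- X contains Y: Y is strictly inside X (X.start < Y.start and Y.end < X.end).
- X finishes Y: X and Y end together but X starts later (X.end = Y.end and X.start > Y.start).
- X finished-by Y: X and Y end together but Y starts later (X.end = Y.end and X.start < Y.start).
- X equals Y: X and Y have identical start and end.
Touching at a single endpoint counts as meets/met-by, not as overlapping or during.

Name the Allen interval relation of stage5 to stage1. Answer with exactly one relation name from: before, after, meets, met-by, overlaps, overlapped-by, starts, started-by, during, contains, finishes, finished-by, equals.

stage5 = [74, 198]; stage1 = [276, 358].
Compare endpoints: stage5.start < stage1.start, stage5.start < stage1.end, stage5.end < stage1.start, stage5.end < stage1.end.
That pattern is 'before'.

before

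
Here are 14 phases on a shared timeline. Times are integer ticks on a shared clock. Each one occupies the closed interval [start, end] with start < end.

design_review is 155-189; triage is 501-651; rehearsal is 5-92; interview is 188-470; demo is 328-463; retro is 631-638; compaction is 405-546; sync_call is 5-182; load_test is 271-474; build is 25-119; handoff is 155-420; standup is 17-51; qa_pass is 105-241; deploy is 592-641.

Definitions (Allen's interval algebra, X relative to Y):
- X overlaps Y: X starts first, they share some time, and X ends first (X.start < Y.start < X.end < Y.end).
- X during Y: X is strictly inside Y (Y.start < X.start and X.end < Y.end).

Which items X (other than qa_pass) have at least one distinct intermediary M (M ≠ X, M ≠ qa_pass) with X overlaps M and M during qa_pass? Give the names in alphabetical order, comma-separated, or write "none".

sync_call

Target qa_pass = [105, 241].
Intermediaries M with M during qa_pass: design_review.
Via design_review — items with X overlaps design_review: sync_call.
Union: sync_call.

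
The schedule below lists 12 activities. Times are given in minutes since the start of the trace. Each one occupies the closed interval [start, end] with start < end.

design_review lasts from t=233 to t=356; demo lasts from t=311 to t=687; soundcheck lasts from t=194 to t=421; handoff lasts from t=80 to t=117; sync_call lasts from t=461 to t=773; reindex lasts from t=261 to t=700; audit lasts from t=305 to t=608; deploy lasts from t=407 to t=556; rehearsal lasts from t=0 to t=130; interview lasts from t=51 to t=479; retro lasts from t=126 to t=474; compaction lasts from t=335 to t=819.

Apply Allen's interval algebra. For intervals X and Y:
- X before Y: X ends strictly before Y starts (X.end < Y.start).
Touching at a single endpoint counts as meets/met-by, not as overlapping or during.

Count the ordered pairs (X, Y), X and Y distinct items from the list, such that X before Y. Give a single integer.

20

Checking all 132 ordered pairs for relation 'before'; matching pairs in alphabetical order:
(design_review, deploy): design_review before deploy ✓
(design_review, sync_call): design_review before sync_call ✓
(handoff, audit): handoff before audit ✓
(handoff, compaction): handoff before compaction ✓
(handoff, demo): handoff before demo ✓
(handoff, deploy): handoff before deploy ✓
(handoff, design_review): handoff before design_review ✓
(handoff, reindex): handoff before reindex ✓
(handoff, retro): handoff before retro ✓
(handoff, soundcheck): handoff before soundcheck ✓
(handoff, sync_call): handoff before sync_call ✓
(rehearsal, audit): rehearsal before audit ✓
(rehearsal, compaction): rehearsal before compaction ✓
(rehearsal, demo): rehearsal before demo ✓
(rehearsal, deploy): rehearsal before deploy ✓
(rehearsal, design_review): rehearsal before design_review ✓
(rehearsal, reindex): rehearsal before reindex ✓
(rehearsal, soundcheck): rehearsal before soundcheck ✓
(rehearsal, sync_call): rehearsal before sync_call ✓
(soundcheck, sync_call): soundcheck before sync_call ✓
Count: 20.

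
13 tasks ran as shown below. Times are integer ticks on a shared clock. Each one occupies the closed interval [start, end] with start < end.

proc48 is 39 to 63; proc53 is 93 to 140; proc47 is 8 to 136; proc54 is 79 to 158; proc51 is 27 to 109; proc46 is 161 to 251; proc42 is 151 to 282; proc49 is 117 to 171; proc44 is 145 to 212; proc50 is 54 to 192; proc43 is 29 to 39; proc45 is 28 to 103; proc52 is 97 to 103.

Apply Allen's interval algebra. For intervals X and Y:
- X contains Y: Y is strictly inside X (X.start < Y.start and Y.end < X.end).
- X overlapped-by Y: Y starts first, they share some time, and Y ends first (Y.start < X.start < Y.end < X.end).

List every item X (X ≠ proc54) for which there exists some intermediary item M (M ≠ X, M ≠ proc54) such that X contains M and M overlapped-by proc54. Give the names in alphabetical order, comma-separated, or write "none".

proc50

Target proc54 = [79, 158].
Intermediaries M with M overlapped-by proc54: proc42, proc44, proc49.
Via proc42 — items with X contains proc42: none.
Via proc44 — items with X contains proc44: none.
Via proc49 — items with X contains proc49: proc50.
Union: proc50.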